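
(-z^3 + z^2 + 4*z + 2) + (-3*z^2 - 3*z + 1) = -z^3 - 2*z^2 + z + 3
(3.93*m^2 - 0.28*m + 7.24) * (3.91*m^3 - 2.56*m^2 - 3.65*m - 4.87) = 15.3663*m^5 - 11.1556*m^4 + 14.6807*m^3 - 36.6515*m^2 - 25.0624*m - 35.2588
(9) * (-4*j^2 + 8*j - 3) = -36*j^2 + 72*j - 27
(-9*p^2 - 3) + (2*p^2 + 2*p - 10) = -7*p^2 + 2*p - 13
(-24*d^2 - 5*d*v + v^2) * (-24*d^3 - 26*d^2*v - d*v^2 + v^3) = 576*d^5 + 744*d^4*v + 130*d^3*v^2 - 45*d^2*v^3 - 6*d*v^4 + v^5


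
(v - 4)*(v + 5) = v^2 + v - 20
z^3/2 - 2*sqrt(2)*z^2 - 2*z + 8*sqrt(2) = (z/2 + 1)*(z - 2)*(z - 4*sqrt(2))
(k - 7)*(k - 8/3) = k^2 - 29*k/3 + 56/3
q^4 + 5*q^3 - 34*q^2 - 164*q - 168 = (q - 6)*(q + 2)^2*(q + 7)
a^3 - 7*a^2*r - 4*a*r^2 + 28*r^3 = (a - 7*r)*(a - 2*r)*(a + 2*r)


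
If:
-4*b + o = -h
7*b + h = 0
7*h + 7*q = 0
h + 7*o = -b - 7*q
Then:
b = 0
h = 0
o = 0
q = 0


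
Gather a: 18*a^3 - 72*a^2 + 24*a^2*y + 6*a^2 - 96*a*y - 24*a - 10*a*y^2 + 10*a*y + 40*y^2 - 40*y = 18*a^3 + a^2*(24*y - 66) + a*(-10*y^2 - 86*y - 24) + 40*y^2 - 40*y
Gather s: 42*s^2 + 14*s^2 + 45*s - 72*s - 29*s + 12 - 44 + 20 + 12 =56*s^2 - 56*s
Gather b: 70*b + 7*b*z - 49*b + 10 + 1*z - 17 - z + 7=b*(7*z + 21)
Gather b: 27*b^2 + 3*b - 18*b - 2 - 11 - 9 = 27*b^2 - 15*b - 22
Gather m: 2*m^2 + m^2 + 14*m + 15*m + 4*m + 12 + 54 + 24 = 3*m^2 + 33*m + 90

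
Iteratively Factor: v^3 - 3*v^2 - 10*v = (v)*(v^2 - 3*v - 10) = v*(v + 2)*(v - 5)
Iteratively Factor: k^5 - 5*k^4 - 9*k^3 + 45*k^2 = (k - 3)*(k^4 - 2*k^3 - 15*k^2) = k*(k - 3)*(k^3 - 2*k^2 - 15*k) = k*(k - 3)*(k + 3)*(k^2 - 5*k) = k*(k - 5)*(k - 3)*(k + 3)*(k)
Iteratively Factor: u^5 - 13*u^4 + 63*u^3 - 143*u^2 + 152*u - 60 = (u - 2)*(u^4 - 11*u^3 + 41*u^2 - 61*u + 30) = (u - 5)*(u - 2)*(u^3 - 6*u^2 + 11*u - 6) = (u - 5)*(u - 2)^2*(u^2 - 4*u + 3) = (u - 5)*(u - 2)^2*(u - 1)*(u - 3)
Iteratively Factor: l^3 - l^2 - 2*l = (l + 1)*(l^2 - 2*l) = l*(l + 1)*(l - 2)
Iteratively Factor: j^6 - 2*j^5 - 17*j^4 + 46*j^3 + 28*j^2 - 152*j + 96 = (j - 1)*(j^5 - j^4 - 18*j^3 + 28*j^2 + 56*j - 96) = (j - 1)*(j + 2)*(j^4 - 3*j^3 - 12*j^2 + 52*j - 48) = (j - 2)*(j - 1)*(j + 2)*(j^3 - j^2 - 14*j + 24) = (j - 2)*(j - 1)*(j + 2)*(j + 4)*(j^2 - 5*j + 6) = (j - 2)^2*(j - 1)*(j + 2)*(j + 4)*(j - 3)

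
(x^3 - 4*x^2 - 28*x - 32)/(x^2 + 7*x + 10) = (x^2 - 6*x - 16)/(x + 5)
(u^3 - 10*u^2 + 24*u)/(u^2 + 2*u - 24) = u*(u - 6)/(u + 6)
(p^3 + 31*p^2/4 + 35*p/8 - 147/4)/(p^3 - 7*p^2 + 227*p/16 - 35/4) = 2*(2*p^2 + 19*p + 42)/(4*p^2 - 21*p + 20)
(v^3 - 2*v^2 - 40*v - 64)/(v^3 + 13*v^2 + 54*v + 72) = (v^2 - 6*v - 16)/(v^2 + 9*v + 18)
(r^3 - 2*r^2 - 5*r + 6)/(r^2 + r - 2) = r - 3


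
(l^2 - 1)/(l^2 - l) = (l + 1)/l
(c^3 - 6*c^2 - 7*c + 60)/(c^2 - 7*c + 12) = (c^2 - 2*c - 15)/(c - 3)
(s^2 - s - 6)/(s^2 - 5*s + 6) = (s + 2)/(s - 2)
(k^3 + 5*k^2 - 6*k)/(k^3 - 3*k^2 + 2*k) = (k + 6)/(k - 2)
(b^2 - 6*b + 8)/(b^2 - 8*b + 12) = (b - 4)/(b - 6)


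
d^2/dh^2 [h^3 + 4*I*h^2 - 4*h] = 6*h + 8*I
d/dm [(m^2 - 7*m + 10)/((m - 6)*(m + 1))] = 2*(m^2 - 16*m + 46)/(m^4 - 10*m^3 + 13*m^2 + 60*m + 36)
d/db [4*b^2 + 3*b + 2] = 8*b + 3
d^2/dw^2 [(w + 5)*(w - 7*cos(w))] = (7*w + 35)*cos(w) + 14*sin(w) + 2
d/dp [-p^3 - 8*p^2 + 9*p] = -3*p^2 - 16*p + 9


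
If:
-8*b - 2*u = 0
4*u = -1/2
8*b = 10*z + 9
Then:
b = 1/32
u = -1/8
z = -7/8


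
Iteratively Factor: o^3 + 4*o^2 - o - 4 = (o + 4)*(o^2 - 1) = (o - 1)*(o + 4)*(o + 1)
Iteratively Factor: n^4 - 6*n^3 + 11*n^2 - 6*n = (n - 2)*(n^3 - 4*n^2 + 3*n) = (n - 2)*(n - 1)*(n^2 - 3*n) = n*(n - 2)*(n - 1)*(n - 3)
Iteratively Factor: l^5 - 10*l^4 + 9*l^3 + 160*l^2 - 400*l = (l - 5)*(l^4 - 5*l^3 - 16*l^2 + 80*l) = (l - 5)^2*(l^3 - 16*l) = l*(l - 5)^2*(l^2 - 16) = l*(l - 5)^2*(l - 4)*(l + 4)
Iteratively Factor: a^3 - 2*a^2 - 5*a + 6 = (a + 2)*(a^2 - 4*a + 3) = (a - 1)*(a + 2)*(a - 3)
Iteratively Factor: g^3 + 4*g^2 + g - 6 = (g + 2)*(g^2 + 2*g - 3) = (g - 1)*(g + 2)*(g + 3)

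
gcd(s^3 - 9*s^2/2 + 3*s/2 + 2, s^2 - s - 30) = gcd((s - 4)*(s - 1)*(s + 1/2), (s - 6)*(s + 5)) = 1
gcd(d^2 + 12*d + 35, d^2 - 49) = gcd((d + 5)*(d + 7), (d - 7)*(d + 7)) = d + 7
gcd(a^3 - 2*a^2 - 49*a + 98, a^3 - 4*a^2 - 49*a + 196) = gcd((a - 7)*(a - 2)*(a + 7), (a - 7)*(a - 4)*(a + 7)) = a^2 - 49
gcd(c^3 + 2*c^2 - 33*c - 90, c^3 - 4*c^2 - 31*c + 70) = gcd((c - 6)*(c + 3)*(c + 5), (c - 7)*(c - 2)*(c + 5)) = c + 5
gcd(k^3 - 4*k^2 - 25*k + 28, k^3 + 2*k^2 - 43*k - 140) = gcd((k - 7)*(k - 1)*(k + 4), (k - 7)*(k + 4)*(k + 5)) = k^2 - 3*k - 28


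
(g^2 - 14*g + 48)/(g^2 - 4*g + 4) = (g^2 - 14*g + 48)/(g^2 - 4*g + 4)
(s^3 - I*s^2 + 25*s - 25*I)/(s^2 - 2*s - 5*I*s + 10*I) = (s^2 + 4*I*s + 5)/(s - 2)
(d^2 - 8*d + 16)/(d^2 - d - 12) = (d - 4)/(d + 3)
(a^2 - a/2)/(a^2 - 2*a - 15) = a*(1 - 2*a)/(2*(-a^2 + 2*a + 15))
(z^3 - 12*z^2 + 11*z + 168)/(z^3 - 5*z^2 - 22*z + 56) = (z^2 - 5*z - 24)/(z^2 + 2*z - 8)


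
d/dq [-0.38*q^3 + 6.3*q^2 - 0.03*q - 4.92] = -1.14*q^2 + 12.6*q - 0.03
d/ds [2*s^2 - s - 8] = 4*s - 1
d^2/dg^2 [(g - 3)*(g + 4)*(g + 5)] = 6*g + 12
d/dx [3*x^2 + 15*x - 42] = 6*x + 15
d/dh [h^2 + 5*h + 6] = 2*h + 5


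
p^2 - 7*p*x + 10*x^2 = (p - 5*x)*(p - 2*x)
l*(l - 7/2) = l^2 - 7*l/2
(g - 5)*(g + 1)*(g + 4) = g^3 - 21*g - 20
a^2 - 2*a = a*(a - 2)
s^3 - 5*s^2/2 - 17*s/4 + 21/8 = (s - 7/2)*(s - 1/2)*(s + 3/2)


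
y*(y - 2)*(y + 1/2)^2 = y^4 - y^3 - 7*y^2/4 - y/2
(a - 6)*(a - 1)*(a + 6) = a^3 - a^2 - 36*a + 36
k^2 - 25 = (k - 5)*(k + 5)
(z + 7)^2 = z^2 + 14*z + 49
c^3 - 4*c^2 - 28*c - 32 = (c - 8)*(c + 2)^2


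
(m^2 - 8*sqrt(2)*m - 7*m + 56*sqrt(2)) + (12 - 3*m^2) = -2*m^2 - 8*sqrt(2)*m - 7*m + 12 + 56*sqrt(2)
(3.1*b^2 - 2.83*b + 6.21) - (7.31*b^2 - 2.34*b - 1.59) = -4.21*b^2 - 0.49*b + 7.8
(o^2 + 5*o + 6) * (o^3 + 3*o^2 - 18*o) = o^5 + 8*o^4 + 3*o^3 - 72*o^2 - 108*o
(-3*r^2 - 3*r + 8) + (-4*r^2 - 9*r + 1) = -7*r^2 - 12*r + 9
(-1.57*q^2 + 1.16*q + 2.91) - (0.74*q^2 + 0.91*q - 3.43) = -2.31*q^2 + 0.25*q + 6.34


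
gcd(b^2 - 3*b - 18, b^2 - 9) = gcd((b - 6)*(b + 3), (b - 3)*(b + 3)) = b + 3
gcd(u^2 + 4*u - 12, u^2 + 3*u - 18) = u + 6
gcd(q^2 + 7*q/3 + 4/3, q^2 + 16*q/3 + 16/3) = q + 4/3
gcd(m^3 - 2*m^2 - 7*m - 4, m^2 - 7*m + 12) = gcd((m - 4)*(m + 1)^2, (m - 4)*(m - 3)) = m - 4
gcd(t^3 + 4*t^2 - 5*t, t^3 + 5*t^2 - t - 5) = t^2 + 4*t - 5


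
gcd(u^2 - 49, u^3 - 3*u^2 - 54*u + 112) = u + 7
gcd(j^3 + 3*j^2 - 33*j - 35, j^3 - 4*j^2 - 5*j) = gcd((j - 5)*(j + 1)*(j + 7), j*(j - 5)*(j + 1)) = j^2 - 4*j - 5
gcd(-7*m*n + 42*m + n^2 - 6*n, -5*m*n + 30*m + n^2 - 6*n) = n - 6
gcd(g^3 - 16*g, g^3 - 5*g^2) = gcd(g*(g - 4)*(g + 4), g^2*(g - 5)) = g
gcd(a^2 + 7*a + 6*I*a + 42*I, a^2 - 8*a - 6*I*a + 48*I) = 1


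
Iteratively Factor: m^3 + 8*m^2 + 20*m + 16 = (m + 2)*(m^2 + 6*m + 8) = (m + 2)*(m + 4)*(m + 2)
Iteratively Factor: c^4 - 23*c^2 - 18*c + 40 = (c - 1)*(c^3 + c^2 - 22*c - 40) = (c - 5)*(c - 1)*(c^2 + 6*c + 8) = (c - 5)*(c - 1)*(c + 2)*(c + 4)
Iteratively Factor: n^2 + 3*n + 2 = (n + 1)*(n + 2)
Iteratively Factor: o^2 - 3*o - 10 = (o - 5)*(o + 2)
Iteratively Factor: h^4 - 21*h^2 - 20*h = (h)*(h^3 - 21*h - 20) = h*(h + 4)*(h^2 - 4*h - 5) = h*(h + 1)*(h + 4)*(h - 5)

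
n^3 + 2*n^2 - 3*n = n*(n - 1)*(n + 3)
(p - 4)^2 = p^2 - 8*p + 16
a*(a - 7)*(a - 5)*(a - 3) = a^4 - 15*a^3 + 71*a^2 - 105*a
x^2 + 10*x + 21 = (x + 3)*(x + 7)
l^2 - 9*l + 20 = (l - 5)*(l - 4)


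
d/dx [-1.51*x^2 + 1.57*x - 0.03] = 1.57 - 3.02*x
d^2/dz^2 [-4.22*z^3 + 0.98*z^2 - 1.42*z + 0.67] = 1.96 - 25.32*z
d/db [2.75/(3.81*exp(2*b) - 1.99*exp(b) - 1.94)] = (5.4725 - 20.955*exp(b))*exp(b)/(-3.81*exp(2*b) + 1.99*exp(b) + 1.94)^2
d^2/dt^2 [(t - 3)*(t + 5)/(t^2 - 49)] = 4*(t^3 + 51*t^2 + 147*t + 833)/(t^6 - 147*t^4 + 7203*t^2 - 117649)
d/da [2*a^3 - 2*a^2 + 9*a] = 6*a^2 - 4*a + 9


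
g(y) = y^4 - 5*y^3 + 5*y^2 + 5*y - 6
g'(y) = 4*y^3 - 15*y^2 + 10*y + 5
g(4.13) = 38.65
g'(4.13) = 72.23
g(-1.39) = 13.87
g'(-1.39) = -48.62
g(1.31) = 0.84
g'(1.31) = 1.35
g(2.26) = -0.79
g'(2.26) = -2.84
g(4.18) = 42.37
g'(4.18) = 76.85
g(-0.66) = -5.49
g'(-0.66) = -9.28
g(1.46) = 0.94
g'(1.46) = 0.07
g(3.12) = 1.17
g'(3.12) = 11.67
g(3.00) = 0.00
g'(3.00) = 8.00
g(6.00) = 420.00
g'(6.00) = 389.00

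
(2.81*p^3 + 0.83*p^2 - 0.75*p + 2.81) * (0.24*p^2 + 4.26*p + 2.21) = 0.6744*p^5 + 12.1698*p^4 + 9.5659*p^3 - 0.6863*p^2 + 10.3131*p + 6.2101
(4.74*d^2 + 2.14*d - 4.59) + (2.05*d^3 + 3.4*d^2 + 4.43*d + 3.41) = 2.05*d^3 + 8.14*d^2 + 6.57*d - 1.18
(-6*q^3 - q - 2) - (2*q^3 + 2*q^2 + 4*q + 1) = -8*q^3 - 2*q^2 - 5*q - 3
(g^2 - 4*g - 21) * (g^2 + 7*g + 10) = g^4 + 3*g^3 - 39*g^2 - 187*g - 210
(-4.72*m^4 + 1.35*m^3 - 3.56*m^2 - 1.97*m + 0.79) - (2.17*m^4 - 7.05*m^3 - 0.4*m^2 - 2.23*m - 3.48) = -6.89*m^4 + 8.4*m^3 - 3.16*m^2 + 0.26*m + 4.27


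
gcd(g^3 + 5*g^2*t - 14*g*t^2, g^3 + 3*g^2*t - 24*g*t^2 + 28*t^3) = -g^2 - 5*g*t + 14*t^2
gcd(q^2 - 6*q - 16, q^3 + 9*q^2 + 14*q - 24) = 1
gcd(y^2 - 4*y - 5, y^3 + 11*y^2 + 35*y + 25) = y + 1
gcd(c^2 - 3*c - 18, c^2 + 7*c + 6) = 1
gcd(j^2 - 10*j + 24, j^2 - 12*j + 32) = j - 4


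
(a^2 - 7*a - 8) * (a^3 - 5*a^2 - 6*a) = a^5 - 12*a^4 + 21*a^3 + 82*a^2 + 48*a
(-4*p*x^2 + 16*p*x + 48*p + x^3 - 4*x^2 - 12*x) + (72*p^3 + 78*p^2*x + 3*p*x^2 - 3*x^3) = 72*p^3 + 78*p^2*x - p*x^2 + 16*p*x + 48*p - 2*x^3 - 4*x^2 - 12*x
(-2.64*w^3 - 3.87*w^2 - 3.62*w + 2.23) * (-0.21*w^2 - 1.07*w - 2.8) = 0.5544*w^5 + 3.6375*w^4 + 12.2931*w^3 + 14.2411*w^2 + 7.7499*w - 6.244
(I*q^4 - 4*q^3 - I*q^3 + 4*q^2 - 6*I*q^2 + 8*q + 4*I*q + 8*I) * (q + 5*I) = I*q^5 - 9*q^4 - I*q^4 + 9*q^3 - 26*I*q^3 + 38*q^2 + 24*I*q^2 - 20*q + 48*I*q - 40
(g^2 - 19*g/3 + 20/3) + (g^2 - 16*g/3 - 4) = 2*g^2 - 35*g/3 + 8/3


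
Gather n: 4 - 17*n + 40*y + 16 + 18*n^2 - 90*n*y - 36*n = 18*n^2 + n*(-90*y - 53) + 40*y + 20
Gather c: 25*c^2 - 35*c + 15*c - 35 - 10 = 25*c^2 - 20*c - 45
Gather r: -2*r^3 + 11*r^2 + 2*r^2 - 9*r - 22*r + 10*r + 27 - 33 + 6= -2*r^3 + 13*r^2 - 21*r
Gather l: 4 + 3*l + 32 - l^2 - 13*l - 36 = -l^2 - 10*l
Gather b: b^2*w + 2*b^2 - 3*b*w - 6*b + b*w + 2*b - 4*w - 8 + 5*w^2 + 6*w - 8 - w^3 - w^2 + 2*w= b^2*(w + 2) + b*(-2*w - 4) - w^3 + 4*w^2 + 4*w - 16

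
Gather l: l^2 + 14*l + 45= l^2 + 14*l + 45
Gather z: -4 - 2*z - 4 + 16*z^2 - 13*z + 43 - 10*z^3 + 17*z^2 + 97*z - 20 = -10*z^3 + 33*z^2 + 82*z + 15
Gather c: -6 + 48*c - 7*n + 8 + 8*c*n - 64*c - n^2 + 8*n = c*(8*n - 16) - n^2 + n + 2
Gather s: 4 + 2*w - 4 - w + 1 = w + 1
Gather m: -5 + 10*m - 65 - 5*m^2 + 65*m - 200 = -5*m^2 + 75*m - 270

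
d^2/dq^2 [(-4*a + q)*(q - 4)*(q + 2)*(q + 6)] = -24*a*q - 32*a + 12*q^2 + 24*q - 40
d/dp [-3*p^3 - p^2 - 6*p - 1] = -9*p^2 - 2*p - 6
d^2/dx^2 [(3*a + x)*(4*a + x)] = 2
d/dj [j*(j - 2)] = 2*j - 2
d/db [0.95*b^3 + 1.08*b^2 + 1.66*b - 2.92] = 2.85*b^2 + 2.16*b + 1.66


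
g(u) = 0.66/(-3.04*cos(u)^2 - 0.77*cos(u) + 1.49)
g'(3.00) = 0.92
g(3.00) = -0.91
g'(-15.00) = -16.08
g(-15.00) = 2.06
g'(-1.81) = -0.19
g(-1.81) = 0.44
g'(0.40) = -0.51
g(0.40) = -0.37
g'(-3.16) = 0.11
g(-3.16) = -0.85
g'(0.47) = -0.71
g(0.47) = -0.41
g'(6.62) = -0.38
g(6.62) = -0.34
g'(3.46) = -3.81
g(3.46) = -1.27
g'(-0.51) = 0.87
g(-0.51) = -0.44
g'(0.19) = -0.17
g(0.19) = -0.30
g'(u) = 0.66*(-6.08*sin(u)*cos(u) - 0.77*sin(u))/(-3.04*cos(u)^2 - 0.77*cos(u) + 1.49)^2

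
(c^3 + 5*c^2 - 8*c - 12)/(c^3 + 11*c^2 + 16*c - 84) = (c + 1)/(c + 7)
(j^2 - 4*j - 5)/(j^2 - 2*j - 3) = (j - 5)/(j - 3)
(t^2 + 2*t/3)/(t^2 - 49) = t*(3*t + 2)/(3*(t^2 - 49))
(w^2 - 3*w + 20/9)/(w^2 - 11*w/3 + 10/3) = (w - 4/3)/(w - 2)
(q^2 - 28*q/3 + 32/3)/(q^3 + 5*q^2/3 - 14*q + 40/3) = (q - 8)/(q^2 + 3*q - 10)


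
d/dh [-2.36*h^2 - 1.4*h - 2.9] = -4.72*h - 1.4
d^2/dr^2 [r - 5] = 0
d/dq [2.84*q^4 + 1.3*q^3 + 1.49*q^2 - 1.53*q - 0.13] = 11.36*q^3 + 3.9*q^2 + 2.98*q - 1.53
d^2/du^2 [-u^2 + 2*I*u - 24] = -2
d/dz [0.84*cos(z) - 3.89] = -0.84*sin(z)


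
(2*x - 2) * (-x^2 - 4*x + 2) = -2*x^3 - 6*x^2 + 12*x - 4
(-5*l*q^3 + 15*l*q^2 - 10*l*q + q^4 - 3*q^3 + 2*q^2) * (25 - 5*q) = 25*l*q^4 - 200*l*q^3 + 425*l*q^2 - 250*l*q - 5*q^5 + 40*q^4 - 85*q^3 + 50*q^2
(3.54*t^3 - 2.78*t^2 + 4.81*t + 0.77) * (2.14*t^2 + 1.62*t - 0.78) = 7.5756*t^5 - 0.214399999999999*t^4 + 3.0286*t^3 + 11.6084*t^2 - 2.5044*t - 0.6006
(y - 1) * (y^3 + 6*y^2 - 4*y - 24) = y^4 + 5*y^3 - 10*y^2 - 20*y + 24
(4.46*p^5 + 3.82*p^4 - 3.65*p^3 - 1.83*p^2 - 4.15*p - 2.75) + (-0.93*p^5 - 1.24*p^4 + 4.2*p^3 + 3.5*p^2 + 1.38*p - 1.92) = 3.53*p^5 + 2.58*p^4 + 0.55*p^3 + 1.67*p^2 - 2.77*p - 4.67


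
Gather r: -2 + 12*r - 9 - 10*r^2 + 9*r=-10*r^2 + 21*r - 11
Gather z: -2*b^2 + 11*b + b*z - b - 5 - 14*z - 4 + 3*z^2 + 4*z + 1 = -2*b^2 + 10*b + 3*z^2 + z*(b - 10) - 8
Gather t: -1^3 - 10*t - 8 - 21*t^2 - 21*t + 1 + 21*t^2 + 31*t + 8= 0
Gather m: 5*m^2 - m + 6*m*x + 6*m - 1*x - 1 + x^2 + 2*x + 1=5*m^2 + m*(6*x + 5) + x^2 + x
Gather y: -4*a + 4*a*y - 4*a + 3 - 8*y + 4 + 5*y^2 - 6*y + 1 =-8*a + 5*y^2 + y*(4*a - 14) + 8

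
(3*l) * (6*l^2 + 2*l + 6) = 18*l^3 + 6*l^2 + 18*l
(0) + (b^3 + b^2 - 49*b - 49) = b^3 + b^2 - 49*b - 49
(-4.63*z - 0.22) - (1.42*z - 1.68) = 1.46 - 6.05*z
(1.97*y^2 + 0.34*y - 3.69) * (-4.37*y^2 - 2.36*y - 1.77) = -8.6089*y^4 - 6.135*y^3 + 11.836*y^2 + 8.1066*y + 6.5313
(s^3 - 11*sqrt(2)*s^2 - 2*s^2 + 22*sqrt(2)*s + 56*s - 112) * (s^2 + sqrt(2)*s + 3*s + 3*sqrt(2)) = s^5 - 10*sqrt(2)*s^4 + s^4 - 10*sqrt(2)*s^3 + 28*s^3 + 34*s^2 + 116*sqrt(2)*s^2 - 204*s + 56*sqrt(2)*s - 336*sqrt(2)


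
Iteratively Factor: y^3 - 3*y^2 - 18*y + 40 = (y - 5)*(y^2 + 2*y - 8) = (y - 5)*(y - 2)*(y + 4)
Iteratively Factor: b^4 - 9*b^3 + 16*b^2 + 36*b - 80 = (b + 2)*(b^3 - 11*b^2 + 38*b - 40) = (b - 5)*(b + 2)*(b^2 - 6*b + 8) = (b - 5)*(b - 2)*(b + 2)*(b - 4)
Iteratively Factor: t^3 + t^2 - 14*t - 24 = (t - 4)*(t^2 + 5*t + 6) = (t - 4)*(t + 3)*(t + 2)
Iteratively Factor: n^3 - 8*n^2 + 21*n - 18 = (n - 3)*(n^2 - 5*n + 6) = (n - 3)*(n - 2)*(n - 3)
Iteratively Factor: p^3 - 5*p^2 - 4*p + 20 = (p - 5)*(p^2 - 4) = (p - 5)*(p + 2)*(p - 2)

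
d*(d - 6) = d^2 - 6*d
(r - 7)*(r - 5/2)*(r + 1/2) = r^3 - 9*r^2 + 51*r/4 + 35/4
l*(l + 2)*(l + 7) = l^3 + 9*l^2 + 14*l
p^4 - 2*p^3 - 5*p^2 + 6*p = p*(p - 3)*(p - 1)*(p + 2)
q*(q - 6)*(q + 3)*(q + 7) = q^4 + 4*q^3 - 39*q^2 - 126*q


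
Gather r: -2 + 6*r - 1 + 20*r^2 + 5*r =20*r^2 + 11*r - 3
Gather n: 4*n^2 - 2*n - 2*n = 4*n^2 - 4*n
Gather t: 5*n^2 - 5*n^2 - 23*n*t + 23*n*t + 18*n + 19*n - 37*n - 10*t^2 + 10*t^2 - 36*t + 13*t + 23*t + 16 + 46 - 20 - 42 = 0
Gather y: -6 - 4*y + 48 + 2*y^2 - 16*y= 2*y^2 - 20*y + 42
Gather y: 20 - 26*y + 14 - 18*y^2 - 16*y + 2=-18*y^2 - 42*y + 36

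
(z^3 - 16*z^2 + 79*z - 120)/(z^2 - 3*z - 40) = (z^2 - 8*z + 15)/(z + 5)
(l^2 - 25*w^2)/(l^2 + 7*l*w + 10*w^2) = (l - 5*w)/(l + 2*w)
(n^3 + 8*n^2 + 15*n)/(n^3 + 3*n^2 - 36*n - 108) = n*(n + 5)/(n^2 - 36)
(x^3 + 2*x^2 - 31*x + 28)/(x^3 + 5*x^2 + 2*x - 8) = (x^2 + 3*x - 28)/(x^2 + 6*x + 8)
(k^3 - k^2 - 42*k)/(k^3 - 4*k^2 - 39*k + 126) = k/(k - 3)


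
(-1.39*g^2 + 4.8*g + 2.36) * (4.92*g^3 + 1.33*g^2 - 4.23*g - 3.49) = -6.8388*g^5 + 21.7673*g^4 + 23.8749*g^3 - 12.3141*g^2 - 26.7348*g - 8.2364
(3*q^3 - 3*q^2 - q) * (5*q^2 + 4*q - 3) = 15*q^5 - 3*q^4 - 26*q^3 + 5*q^2 + 3*q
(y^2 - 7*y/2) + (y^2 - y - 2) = 2*y^2 - 9*y/2 - 2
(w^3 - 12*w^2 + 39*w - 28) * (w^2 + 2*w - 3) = w^5 - 10*w^4 + 12*w^3 + 86*w^2 - 173*w + 84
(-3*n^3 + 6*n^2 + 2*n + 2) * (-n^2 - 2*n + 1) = 3*n^5 - 17*n^3 - 2*n + 2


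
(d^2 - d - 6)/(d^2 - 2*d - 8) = (d - 3)/(d - 4)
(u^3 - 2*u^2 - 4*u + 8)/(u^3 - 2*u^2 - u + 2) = (u^2 - 4)/(u^2 - 1)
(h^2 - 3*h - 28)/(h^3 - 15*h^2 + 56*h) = (h + 4)/(h*(h - 8))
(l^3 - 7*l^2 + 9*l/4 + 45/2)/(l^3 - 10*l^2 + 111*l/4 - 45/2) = (2*l + 3)/(2*l - 3)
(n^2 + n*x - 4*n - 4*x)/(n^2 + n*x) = (n - 4)/n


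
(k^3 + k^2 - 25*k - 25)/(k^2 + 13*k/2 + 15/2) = 2*(k^2 - 4*k - 5)/(2*k + 3)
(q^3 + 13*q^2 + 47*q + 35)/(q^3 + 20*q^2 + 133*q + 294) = (q^2 + 6*q + 5)/(q^2 + 13*q + 42)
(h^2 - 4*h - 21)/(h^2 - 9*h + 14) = (h + 3)/(h - 2)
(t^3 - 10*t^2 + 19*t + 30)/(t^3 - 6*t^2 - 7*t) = (t^2 - 11*t + 30)/(t*(t - 7))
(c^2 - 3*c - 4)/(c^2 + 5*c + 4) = (c - 4)/(c + 4)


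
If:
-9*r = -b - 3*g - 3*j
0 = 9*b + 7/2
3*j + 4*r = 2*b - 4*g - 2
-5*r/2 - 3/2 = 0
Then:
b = -7/18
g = 139/30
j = -851/135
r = -3/5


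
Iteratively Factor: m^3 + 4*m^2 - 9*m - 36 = (m + 4)*(m^2 - 9) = (m + 3)*(m + 4)*(m - 3)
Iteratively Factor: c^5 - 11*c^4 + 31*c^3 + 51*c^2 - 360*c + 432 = (c - 3)*(c^4 - 8*c^3 + 7*c^2 + 72*c - 144) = (c - 4)*(c - 3)*(c^3 - 4*c^2 - 9*c + 36) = (c - 4)*(c - 3)^2*(c^2 - c - 12) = (c - 4)^2*(c - 3)^2*(c + 3)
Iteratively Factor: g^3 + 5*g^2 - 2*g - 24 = (g + 4)*(g^2 + g - 6) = (g - 2)*(g + 4)*(g + 3)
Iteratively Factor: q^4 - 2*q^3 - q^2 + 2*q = (q - 2)*(q^3 - q) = (q - 2)*(q + 1)*(q^2 - q) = q*(q - 2)*(q + 1)*(q - 1)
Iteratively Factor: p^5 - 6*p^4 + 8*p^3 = (p)*(p^4 - 6*p^3 + 8*p^2) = p*(p - 2)*(p^3 - 4*p^2) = p^2*(p - 2)*(p^2 - 4*p) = p^2*(p - 4)*(p - 2)*(p)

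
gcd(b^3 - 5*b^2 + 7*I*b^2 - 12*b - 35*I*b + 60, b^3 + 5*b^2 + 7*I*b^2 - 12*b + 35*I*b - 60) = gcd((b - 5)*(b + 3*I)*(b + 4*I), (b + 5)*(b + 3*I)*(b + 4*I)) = b^2 + 7*I*b - 12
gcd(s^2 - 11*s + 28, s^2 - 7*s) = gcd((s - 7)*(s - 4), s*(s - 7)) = s - 7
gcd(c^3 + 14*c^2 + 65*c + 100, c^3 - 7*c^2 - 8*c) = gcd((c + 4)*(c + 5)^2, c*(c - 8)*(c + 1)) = 1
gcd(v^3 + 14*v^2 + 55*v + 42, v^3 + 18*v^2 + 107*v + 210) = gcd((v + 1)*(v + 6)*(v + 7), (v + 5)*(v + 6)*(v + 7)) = v^2 + 13*v + 42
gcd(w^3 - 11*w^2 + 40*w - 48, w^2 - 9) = w - 3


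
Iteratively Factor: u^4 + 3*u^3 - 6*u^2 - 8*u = (u)*(u^3 + 3*u^2 - 6*u - 8) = u*(u - 2)*(u^2 + 5*u + 4) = u*(u - 2)*(u + 1)*(u + 4)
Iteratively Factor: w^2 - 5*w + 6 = (w - 3)*(w - 2)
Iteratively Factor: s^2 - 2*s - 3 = (s + 1)*(s - 3)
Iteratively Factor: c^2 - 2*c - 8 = (c - 4)*(c + 2)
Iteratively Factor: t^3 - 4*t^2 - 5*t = (t - 5)*(t^2 + t) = (t - 5)*(t + 1)*(t)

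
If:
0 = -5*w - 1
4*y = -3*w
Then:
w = -1/5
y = 3/20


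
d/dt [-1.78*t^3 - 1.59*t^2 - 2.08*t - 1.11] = -5.34*t^2 - 3.18*t - 2.08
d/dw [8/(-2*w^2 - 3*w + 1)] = 8*(4*w + 3)/(2*w^2 + 3*w - 1)^2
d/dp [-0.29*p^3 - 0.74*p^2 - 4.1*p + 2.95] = -0.87*p^2 - 1.48*p - 4.1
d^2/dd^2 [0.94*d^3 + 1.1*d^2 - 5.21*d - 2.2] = 5.64*d + 2.2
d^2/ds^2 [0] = 0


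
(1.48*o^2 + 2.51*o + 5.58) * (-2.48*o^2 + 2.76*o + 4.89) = -3.6704*o^4 - 2.14*o^3 + 0.326399999999999*o^2 + 27.6747*o + 27.2862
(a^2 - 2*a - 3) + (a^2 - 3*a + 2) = 2*a^2 - 5*a - 1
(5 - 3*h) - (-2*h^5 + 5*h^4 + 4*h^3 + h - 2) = 2*h^5 - 5*h^4 - 4*h^3 - 4*h + 7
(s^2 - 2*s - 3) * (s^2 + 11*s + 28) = s^4 + 9*s^3 + 3*s^2 - 89*s - 84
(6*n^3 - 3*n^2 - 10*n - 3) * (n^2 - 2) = 6*n^5 - 3*n^4 - 22*n^3 + 3*n^2 + 20*n + 6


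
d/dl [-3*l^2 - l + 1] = -6*l - 1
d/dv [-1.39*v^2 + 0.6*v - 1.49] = 0.6 - 2.78*v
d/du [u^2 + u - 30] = 2*u + 1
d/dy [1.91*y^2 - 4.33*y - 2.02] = 3.82*y - 4.33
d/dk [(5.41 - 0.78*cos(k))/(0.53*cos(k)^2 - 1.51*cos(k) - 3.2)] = (-0.4134*cos(k)^2 + 5.7346*cos(k) - 10.6651)*sin(k)/(0.2809*cos(k)^4 - 1.6006*cos(k)^3 - 1.1119*cos(k)^2 + 9.664*cos(k) + 10.24)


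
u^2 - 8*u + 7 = (u - 7)*(u - 1)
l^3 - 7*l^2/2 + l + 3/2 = (l - 3)*(l - 1)*(l + 1/2)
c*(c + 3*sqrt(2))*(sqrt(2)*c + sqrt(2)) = sqrt(2)*c^3 + sqrt(2)*c^2 + 6*c^2 + 6*c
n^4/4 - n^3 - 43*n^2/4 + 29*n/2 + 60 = (n/4 + 1/2)*(n - 8)*(n - 3)*(n + 5)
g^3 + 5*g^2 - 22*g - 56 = (g - 4)*(g + 2)*(g + 7)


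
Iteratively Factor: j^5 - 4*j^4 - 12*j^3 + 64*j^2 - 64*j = (j + 4)*(j^4 - 8*j^3 + 20*j^2 - 16*j) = (j - 2)*(j + 4)*(j^3 - 6*j^2 + 8*j) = (j - 2)^2*(j + 4)*(j^2 - 4*j) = (j - 4)*(j - 2)^2*(j + 4)*(j)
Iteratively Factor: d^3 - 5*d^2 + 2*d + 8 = (d - 2)*(d^2 - 3*d - 4) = (d - 4)*(d - 2)*(d + 1)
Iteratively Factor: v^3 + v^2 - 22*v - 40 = (v + 4)*(v^2 - 3*v - 10) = (v + 2)*(v + 4)*(v - 5)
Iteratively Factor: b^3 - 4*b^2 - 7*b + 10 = (b - 1)*(b^2 - 3*b - 10) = (b - 1)*(b + 2)*(b - 5)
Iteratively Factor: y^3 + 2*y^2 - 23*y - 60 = (y + 4)*(y^2 - 2*y - 15) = (y - 5)*(y + 4)*(y + 3)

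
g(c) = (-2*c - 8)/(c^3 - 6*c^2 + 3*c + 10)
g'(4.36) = 2.21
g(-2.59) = 0.05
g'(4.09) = 0.92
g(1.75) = -5.15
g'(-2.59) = 0.09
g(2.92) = 1.85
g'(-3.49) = 0.02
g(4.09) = 1.67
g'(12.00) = 0.01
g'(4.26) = 1.58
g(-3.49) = 0.01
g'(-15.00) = 0.00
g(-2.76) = 0.04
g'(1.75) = -21.19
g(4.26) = 1.88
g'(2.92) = -1.32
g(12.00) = -0.04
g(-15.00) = 0.00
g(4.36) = 2.07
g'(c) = (-2*c - 8)*(-3*c^2 + 12*c - 3)/(c^3 - 6*c^2 + 3*c + 10)^2 - 2/(c^3 - 6*c^2 + 3*c + 10) = 2*(-c^3 + 6*c^2 - 3*c + 3*(c + 4)*(c^2 - 4*c + 1) - 10)/(c^3 - 6*c^2 + 3*c + 10)^2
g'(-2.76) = 0.07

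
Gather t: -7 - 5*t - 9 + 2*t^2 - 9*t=2*t^2 - 14*t - 16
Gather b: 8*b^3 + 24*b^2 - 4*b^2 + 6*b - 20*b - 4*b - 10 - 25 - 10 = 8*b^3 + 20*b^2 - 18*b - 45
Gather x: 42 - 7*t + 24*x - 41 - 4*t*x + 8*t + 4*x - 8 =t + x*(28 - 4*t) - 7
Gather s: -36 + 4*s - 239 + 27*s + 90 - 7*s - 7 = 24*s - 192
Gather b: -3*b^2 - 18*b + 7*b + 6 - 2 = -3*b^2 - 11*b + 4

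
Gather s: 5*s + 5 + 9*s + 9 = 14*s + 14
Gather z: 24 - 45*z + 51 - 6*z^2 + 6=-6*z^2 - 45*z + 81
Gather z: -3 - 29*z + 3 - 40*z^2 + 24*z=-40*z^2 - 5*z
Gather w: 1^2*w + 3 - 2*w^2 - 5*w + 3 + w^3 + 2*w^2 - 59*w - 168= w^3 - 63*w - 162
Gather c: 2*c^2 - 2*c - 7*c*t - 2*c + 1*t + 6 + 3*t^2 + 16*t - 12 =2*c^2 + c*(-7*t - 4) + 3*t^2 + 17*t - 6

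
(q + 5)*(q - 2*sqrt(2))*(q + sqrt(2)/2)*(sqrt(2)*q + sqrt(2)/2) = sqrt(2)*q^4 - 3*q^3 + 11*sqrt(2)*q^3/2 - 33*q^2/2 + sqrt(2)*q^2/2 - 11*sqrt(2)*q - 15*q/2 - 5*sqrt(2)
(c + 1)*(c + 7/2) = c^2 + 9*c/2 + 7/2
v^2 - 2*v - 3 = (v - 3)*(v + 1)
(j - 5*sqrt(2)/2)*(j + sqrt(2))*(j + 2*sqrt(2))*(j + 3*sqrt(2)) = j^4 + 7*sqrt(2)*j^3/2 - 8*j^2 - 43*sqrt(2)*j - 60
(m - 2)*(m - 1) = m^2 - 3*m + 2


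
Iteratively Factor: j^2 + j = (j + 1)*(j)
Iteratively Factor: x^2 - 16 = (x - 4)*(x + 4)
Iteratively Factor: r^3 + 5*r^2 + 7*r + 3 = (r + 3)*(r^2 + 2*r + 1) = (r + 1)*(r + 3)*(r + 1)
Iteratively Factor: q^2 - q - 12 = (q + 3)*(q - 4)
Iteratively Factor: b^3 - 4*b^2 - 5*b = (b)*(b^2 - 4*b - 5) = b*(b + 1)*(b - 5)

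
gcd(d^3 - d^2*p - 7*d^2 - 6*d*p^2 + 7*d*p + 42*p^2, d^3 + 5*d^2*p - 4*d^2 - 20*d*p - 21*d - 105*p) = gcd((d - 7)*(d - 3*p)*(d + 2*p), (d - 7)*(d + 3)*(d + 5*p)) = d - 7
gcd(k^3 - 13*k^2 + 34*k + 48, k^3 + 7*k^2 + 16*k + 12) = 1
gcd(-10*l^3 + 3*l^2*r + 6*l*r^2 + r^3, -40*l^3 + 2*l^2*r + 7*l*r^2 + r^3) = 5*l + r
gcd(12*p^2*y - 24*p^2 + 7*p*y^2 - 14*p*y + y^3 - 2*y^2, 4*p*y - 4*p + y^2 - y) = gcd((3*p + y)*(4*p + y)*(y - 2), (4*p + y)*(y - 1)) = 4*p + y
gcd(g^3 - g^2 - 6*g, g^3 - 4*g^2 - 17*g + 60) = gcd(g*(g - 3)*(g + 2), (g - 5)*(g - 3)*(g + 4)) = g - 3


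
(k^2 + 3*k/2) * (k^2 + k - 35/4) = k^4 + 5*k^3/2 - 29*k^2/4 - 105*k/8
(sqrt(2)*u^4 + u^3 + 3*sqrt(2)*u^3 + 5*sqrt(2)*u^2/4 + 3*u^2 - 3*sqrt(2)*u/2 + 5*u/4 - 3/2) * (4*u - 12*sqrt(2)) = 4*sqrt(2)*u^5 - 20*u^4 + 12*sqrt(2)*u^4 - 60*u^3 - 7*sqrt(2)*u^3 - 42*sqrt(2)*u^2 - 25*u^2 - 15*sqrt(2)*u + 30*u + 18*sqrt(2)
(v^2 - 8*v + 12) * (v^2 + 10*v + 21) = v^4 + 2*v^3 - 47*v^2 - 48*v + 252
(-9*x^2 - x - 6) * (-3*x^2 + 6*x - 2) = 27*x^4 - 51*x^3 + 30*x^2 - 34*x + 12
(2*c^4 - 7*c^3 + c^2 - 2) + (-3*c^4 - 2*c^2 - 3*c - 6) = -c^4 - 7*c^3 - c^2 - 3*c - 8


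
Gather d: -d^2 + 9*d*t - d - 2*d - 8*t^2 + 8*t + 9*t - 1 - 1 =-d^2 + d*(9*t - 3) - 8*t^2 + 17*t - 2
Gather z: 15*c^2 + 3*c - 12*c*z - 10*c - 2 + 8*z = 15*c^2 - 7*c + z*(8 - 12*c) - 2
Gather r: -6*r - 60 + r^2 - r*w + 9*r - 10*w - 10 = r^2 + r*(3 - w) - 10*w - 70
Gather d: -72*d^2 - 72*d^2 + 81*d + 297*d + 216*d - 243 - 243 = -144*d^2 + 594*d - 486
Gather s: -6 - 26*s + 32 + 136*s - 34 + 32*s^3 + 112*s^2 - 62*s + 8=32*s^3 + 112*s^2 + 48*s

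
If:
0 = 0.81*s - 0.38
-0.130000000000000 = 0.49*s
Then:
No Solution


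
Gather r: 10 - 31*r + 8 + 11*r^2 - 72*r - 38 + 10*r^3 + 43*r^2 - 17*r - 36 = 10*r^3 + 54*r^2 - 120*r - 56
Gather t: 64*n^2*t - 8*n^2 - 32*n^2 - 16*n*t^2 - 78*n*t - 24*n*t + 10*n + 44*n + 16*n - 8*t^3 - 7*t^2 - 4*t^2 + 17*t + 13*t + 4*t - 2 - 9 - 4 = -40*n^2 + 70*n - 8*t^3 + t^2*(-16*n - 11) + t*(64*n^2 - 102*n + 34) - 15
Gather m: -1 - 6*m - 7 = -6*m - 8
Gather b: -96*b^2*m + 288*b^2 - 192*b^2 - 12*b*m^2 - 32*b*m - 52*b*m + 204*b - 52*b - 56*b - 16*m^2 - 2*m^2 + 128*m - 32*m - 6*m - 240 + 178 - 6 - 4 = b^2*(96 - 96*m) + b*(-12*m^2 - 84*m + 96) - 18*m^2 + 90*m - 72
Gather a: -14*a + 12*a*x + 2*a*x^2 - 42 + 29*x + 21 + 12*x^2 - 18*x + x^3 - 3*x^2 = a*(2*x^2 + 12*x - 14) + x^3 + 9*x^2 + 11*x - 21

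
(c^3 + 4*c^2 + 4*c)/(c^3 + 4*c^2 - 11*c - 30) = c*(c + 2)/(c^2 + 2*c - 15)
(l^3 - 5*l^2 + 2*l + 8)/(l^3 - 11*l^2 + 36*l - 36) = (l^2 - 3*l - 4)/(l^2 - 9*l + 18)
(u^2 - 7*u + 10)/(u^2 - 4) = (u - 5)/(u + 2)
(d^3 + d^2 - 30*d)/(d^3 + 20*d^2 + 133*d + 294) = d*(d - 5)/(d^2 + 14*d + 49)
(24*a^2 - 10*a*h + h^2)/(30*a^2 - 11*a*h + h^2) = (4*a - h)/(5*a - h)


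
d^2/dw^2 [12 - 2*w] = 0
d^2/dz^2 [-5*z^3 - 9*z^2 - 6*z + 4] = -30*z - 18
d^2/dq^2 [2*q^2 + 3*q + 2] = 4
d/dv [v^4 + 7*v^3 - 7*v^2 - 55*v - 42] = 4*v^3 + 21*v^2 - 14*v - 55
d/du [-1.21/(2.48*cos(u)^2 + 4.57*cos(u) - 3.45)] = -(6.0016*cos(u) + 5.5297)*sin(u)/(2.48*cos(u)^2 + 4.57*cos(u) - 3.45)^2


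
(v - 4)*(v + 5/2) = v^2 - 3*v/2 - 10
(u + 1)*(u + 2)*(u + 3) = u^3 + 6*u^2 + 11*u + 6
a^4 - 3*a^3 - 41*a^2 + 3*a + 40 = (a - 8)*(a - 1)*(a + 1)*(a + 5)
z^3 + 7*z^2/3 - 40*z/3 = z*(z - 8/3)*(z + 5)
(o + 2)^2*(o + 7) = o^3 + 11*o^2 + 32*o + 28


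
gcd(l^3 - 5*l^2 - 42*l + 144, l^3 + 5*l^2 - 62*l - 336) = l^2 - 2*l - 48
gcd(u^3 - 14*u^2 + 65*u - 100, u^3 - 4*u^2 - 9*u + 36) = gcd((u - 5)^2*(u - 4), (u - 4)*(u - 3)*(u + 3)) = u - 4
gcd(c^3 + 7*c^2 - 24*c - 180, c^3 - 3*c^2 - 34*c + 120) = c^2 + c - 30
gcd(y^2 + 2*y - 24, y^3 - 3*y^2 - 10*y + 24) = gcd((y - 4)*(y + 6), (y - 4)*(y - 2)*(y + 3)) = y - 4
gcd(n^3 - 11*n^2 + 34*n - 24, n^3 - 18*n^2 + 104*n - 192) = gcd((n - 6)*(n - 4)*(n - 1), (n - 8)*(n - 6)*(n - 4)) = n^2 - 10*n + 24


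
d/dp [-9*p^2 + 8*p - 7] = 8 - 18*p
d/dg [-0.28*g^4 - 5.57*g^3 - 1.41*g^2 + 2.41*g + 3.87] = -1.12*g^3 - 16.71*g^2 - 2.82*g + 2.41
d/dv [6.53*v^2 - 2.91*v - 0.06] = 13.06*v - 2.91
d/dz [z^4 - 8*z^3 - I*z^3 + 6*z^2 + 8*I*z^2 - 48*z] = 4*z^3 + z^2*(-24 - 3*I) + z*(12 + 16*I) - 48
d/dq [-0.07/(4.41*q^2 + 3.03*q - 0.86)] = (0.6174*q + 0.2121)/(4.41*q^2 + 3.03*q - 0.86)^2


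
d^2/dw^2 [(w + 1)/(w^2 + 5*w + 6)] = 2*((w + 1)*(2*w + 5)^2 - 3*(w + 2)*(w^2 + 5*w + 6))/(w^2 + 5*w + 6)^3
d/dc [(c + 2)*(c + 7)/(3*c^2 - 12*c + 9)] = (-13*c^2 - 22*c + 83)/(3*(c^4 - 8*c^3 + 22*c^2 - 24*c + 9))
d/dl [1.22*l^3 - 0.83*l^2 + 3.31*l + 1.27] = 3.66*l^2 - 1.66*l + 3.31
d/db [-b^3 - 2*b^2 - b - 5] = -3*b^2 - 4*b - 1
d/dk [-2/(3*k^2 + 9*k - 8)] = 6*(2*k + 3)/(3*k^2 + 9*k - 8)^2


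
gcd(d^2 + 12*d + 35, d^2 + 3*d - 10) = d + 5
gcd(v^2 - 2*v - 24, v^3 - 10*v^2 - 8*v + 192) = v^2 - 2*v - 24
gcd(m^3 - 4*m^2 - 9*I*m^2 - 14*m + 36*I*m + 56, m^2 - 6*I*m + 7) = m - 7*I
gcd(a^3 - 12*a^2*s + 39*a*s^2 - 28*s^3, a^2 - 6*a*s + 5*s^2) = -a + s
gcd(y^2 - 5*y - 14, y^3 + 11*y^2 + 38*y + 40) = y + 2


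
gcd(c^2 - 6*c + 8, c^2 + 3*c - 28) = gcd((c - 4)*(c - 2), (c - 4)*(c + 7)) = c - 4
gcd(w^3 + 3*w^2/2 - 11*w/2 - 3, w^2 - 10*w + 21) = 1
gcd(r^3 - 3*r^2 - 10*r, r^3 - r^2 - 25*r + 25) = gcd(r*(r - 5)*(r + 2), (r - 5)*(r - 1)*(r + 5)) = r - 5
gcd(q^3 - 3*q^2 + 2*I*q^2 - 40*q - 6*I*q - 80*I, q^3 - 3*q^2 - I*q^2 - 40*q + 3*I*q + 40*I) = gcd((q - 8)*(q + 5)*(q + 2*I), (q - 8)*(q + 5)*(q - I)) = q^2 - 3*q - 40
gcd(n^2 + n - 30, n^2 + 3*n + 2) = 1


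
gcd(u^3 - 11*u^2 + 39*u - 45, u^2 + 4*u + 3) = 1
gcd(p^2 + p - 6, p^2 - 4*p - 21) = p + 3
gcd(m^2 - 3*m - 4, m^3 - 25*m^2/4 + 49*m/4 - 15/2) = 1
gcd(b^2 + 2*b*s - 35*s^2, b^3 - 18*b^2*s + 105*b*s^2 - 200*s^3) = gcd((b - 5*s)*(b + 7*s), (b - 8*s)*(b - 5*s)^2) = -b + 5*s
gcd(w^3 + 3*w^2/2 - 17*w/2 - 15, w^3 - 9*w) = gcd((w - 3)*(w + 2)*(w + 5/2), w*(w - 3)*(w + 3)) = w - 3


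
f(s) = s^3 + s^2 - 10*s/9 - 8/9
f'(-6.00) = 94.89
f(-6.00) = -174.22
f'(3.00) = 31.89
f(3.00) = 31.78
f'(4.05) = 56.20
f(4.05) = 77.44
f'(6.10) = 122.72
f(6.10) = 256.52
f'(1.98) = 14.61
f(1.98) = 8.59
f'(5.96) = 117.37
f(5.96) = 239.72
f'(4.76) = 76.38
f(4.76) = 124.33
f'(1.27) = 6.27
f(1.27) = 1.36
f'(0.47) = 0.49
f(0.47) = -1.09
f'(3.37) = 39.70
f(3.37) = 45.00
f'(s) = 3*s^2 + 2*s - 10/9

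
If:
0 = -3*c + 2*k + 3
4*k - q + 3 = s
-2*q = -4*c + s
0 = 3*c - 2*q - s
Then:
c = 0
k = -3/2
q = 3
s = -6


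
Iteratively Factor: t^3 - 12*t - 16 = (t - 4)*(t^2 + 4*t + 4) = (t - 4)*(t + 2)*(t + 2)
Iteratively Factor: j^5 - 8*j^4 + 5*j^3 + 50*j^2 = (j)*(j^4 - 8*j^3 + 5*j^2 + 50*j) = j*(j + 2)*(j^3 - 10*j^2 + 25*j) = j*(j - 5)*(j + 2)*(j^2 - 5*j) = j^2*(j - 5)*(j + 2)*(j - 5)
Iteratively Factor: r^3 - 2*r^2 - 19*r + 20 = (r + 4)*(r^2 - 6*r + 5) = (r - 5)*(r + 4)*(r - 1)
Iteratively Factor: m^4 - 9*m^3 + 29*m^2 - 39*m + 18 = (m - 2)*(m^3 - 7*m^2 + 15*m - 9) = (m - 3)*(m - 2)*(m^2 - 4*m + 3) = (m - 3)*(m - 2)*(m - 1)*(m - 3)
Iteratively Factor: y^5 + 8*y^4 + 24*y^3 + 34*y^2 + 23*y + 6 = (y + 2)*(y^4 + 6*y^3 + 12*y^2 + 10*y + 3) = (y + 1)*(y + 2)*(y^3 + 5*y^2 + 7*y + 3) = (y + 1)*(y + 2)*(y + 3)*(y^2 + 2*y + 1) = (y + 1)^2*(y + 2)*(y + 3)*(y + 1)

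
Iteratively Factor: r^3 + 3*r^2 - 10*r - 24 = (r + 4)*(r^2 - r - 6) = (r + 2)*(r + 4)*(r - 3)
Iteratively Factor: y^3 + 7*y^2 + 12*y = (y + 4)*(y^2 + 3*y) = y*(y + 4)*(y + 3)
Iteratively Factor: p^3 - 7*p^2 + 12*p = (p - 3)*(p^2 - 4*p) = p*(p - 3)*(p - 4)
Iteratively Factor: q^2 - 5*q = (q - 5)*(q)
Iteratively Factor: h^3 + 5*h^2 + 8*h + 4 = (h + 1)*(h^2 + 4*h + 4) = (h + 1)*(h + 2)*(h + 2)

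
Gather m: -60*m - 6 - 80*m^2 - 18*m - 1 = -80*m^2 - 78*m - 7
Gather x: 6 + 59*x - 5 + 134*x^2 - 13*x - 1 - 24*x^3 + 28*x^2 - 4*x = -24*x^3 + 162*x^2 + 42*x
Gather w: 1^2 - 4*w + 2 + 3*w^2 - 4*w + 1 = 3*w^2 - 8*w + 4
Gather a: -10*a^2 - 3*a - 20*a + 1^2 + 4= -10*a^2 - 23*a + 5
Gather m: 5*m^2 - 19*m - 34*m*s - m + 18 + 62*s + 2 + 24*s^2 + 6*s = 5*m^2 + m*(-34*s - 20) + 24*s^2 + 68*s + 20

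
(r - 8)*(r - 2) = r^2 - 10*r + 16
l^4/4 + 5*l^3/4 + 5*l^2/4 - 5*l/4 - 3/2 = (l/4 + 1/2)*(l - 1)*(l + 1)*(l + 3)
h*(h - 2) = h^2 - 2*h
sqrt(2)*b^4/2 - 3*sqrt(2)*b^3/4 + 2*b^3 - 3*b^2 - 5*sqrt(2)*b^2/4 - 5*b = b*(b - 5/2)*(b + 2*sqrt(2))*(sqrt(2)*b/2 + sqrt(2)/2)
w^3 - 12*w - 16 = (w - 4)*(w + 2)^2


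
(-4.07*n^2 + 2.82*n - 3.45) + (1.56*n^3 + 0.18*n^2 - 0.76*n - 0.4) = 1.56*n^3 - 3.89*n^2 + 2.06*n - 3.85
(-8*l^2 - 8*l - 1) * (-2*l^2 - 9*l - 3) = 16*l^4 + 88*l^3 + 98*l^2 + 33*l + 3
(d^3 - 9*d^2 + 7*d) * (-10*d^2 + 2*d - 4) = -10*d^5 + 92*d^4 - 92*d^3 + 50*d^2 - 28*d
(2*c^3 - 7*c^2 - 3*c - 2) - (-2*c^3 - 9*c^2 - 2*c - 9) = 4*c^3 + 2*c^2 - c + 7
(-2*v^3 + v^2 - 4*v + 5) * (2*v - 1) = -4*v^4 + 4*v^3 - 9*v^2 + 14*v - 5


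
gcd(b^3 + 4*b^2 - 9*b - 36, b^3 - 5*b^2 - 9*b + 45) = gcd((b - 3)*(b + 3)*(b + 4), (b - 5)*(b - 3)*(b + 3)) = b^2 - 9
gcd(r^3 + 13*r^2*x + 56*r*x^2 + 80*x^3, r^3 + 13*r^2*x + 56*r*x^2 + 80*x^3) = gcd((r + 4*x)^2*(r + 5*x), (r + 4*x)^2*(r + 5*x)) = r^3 + 13*r^2*x + 56*r*x^2 + 80*x^3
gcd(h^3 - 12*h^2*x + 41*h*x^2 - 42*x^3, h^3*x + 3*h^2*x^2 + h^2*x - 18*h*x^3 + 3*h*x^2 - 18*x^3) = -h + 3*x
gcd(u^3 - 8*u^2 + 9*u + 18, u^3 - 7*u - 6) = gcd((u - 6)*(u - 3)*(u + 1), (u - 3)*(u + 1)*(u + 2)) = u^2 - 2*u - 3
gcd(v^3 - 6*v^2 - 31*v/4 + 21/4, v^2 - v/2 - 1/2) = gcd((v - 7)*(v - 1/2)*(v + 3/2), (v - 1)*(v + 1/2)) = 1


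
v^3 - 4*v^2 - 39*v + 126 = (v - 7)*(v - 3)*(v + 6)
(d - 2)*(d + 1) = d^2 - d - 2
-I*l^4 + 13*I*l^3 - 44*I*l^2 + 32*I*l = l*(l - 8)*(l - 4)*(-I*l + I)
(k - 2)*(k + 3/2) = k^2 - k/2 - 3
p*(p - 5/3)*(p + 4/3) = p^3 - p^2/3 - 20*p/9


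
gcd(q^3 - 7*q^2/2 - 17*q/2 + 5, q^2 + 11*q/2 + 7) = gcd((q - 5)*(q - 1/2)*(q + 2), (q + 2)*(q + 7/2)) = q + 2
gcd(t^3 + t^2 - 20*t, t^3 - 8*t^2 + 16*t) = t^2 - 4*t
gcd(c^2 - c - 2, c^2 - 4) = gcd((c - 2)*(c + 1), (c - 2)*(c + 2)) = c - 2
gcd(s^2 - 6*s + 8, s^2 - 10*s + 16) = s - 2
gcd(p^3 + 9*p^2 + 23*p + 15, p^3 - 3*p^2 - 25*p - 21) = p^2 + 4*p + 3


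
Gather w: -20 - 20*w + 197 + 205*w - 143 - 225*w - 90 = -40*w - 56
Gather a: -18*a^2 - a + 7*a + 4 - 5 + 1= -18*a^2 + 6*a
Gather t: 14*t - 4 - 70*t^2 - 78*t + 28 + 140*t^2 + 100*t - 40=70*t^2 + 36*t - 16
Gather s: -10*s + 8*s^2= 8*s^2 - 10*s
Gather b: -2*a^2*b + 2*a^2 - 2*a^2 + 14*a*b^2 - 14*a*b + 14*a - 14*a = 14*a*b^2 + b*(-2*a^2 - 14*a)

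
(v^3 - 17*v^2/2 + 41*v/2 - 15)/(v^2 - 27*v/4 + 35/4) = 2*(2*v^2 - 7*v + 6)/(4*v - 7)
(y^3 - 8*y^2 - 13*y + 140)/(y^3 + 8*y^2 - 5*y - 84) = (y^2 - 12*y + 35)/(y^2 + 4*y - 21)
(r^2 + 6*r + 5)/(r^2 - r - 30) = (r + 1)/(r - 6)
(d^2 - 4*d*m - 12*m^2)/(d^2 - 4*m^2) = (d - 6*m)/(d - 2*m)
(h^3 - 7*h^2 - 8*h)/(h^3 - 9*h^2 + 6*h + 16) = h/(h - 2)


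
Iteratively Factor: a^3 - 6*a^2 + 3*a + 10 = (a + 1)*(a^2 - 7*a + 10) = (a - 2)*(a + 1)*(a - 5)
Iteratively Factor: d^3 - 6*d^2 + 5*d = (d)*(d^2 - 6*d + 5) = d*(d - 1)*(d - 5)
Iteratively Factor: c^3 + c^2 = (c + 1)*(c^2) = c*(c + 1)*(c)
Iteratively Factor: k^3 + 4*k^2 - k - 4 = (k + 4)*(k^2 - 1) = (k + 1)*(k + 4)*(k - 1)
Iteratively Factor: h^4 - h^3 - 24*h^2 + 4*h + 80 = (h - 2)*(h^3 + h^2 - 22*h - 40) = (h - 2)*(h + 2)*(h^2 - h - 20) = (h - 2)*(h + 2)*(h + 4)*(h - 5)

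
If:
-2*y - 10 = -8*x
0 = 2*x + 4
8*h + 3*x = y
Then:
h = -7/8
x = -2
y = -13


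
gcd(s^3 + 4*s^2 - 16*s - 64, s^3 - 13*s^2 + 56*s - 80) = s - 4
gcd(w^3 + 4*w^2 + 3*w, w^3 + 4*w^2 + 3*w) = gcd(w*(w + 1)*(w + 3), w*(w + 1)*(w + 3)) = w^3 + 4*w^2 + 3*w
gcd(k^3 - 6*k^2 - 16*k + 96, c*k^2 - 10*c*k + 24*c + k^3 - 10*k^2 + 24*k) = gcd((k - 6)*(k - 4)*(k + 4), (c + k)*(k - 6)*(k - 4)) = k^2 - 10*k + 24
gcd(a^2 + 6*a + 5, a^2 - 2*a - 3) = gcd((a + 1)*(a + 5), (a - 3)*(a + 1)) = a + 1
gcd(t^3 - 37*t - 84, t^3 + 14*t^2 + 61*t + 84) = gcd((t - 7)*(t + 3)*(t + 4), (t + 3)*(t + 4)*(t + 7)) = t^2 + 7*t + 12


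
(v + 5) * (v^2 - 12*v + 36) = v^3 - 7*v^2 - 24*v + 180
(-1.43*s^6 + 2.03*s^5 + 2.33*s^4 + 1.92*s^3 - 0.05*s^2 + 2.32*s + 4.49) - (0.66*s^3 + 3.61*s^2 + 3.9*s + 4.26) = -1.43*s^6 + 2.03*s^5 + 2.33*s^4 + 1.26*s^3 - 3.66*s^2 - 1.58*s + 0.23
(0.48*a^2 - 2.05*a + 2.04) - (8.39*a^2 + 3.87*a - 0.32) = -7.91*a^2 - 5.92*a + 2.36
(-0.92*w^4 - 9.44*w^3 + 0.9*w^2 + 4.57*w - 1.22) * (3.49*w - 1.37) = -3.2108*w^5 - 31.6852*w^4 + 16.0738*w^3 + 14.7163*w^2 - 10.5187*w + 1.6714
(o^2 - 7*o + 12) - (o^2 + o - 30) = 42 - 8*o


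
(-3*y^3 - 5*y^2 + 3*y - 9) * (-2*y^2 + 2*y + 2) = 6*y^5 + 4*y^4 - 22*y^3 + 14*y^2 - 12*y - 18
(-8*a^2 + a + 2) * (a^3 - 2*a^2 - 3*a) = -8*a^5 + 17*a^4 + 24*a^3 - 7*a^2 - 6*a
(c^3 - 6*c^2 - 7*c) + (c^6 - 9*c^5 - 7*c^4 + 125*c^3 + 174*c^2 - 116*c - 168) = c^6 - 9*c^5 - 7*c^4 + 126*c^3 + 168*c^2 - 123*c - 168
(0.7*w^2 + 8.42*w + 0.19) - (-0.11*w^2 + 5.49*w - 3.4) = 0.81*w^2 + 2.93*w + 3.59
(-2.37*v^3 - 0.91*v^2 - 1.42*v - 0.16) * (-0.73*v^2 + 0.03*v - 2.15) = 1.7301*v^5 + 0.5932*v^4 + 6.1048*v^3 + 2.0307*v^2 + 3.0482*v + 0.344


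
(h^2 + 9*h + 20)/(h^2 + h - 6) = (h^2 + 9*h + 20)/(h^2 + h - 6)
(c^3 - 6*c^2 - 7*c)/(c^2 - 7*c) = c + 1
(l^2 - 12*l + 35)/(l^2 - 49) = (l - 5)/(l + 7)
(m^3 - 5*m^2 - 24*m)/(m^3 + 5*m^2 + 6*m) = (m - 8)/(m + 2)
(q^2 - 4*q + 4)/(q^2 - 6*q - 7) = (-q^2 + 4*q - 4)/(-q^2 + 6*q + 7)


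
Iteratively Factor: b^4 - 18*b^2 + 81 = (b + 3)*(b^3 - 3*b^2 - 9*b + 27) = (b - 3)*(b + 3)*(b^2 - 9) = (b - 3)*(b + 3)^2*(b - 3)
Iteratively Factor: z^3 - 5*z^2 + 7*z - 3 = (z - 1)*(z^2 - 4*z + 3) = (z - 1)^2*(z - 3)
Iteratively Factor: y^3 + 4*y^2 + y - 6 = (y - 1)*(y^2 + 5*y + 6) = (y - 1)*(y + 3)*(y + 2)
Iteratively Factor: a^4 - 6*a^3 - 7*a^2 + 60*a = (a - 4)*(a^3 - 2*a^2 - 15*a) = a*(a - 4)*(a^2 - 2*a - 15) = a*(a - 4)*(a + 3)*(a - 5)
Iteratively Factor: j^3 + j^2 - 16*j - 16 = (j - 4)*(j^2 + 5*j + 4) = (j - 4)*(j + 4)*(j + 1)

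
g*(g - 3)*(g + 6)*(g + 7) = g^4 + 10*g^3 + 3*g^2 - 126*g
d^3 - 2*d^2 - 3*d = d*(d - 3)*(d + 1)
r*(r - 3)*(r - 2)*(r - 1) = r^4 - 6*r^3 + 11*r^2 - 6*r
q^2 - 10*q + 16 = (q - 8)*(q - 2)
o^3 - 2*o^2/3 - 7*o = o*(o - 3)*(o + 7/3)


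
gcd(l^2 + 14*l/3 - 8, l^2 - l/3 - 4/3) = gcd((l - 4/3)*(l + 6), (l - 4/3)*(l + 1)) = l - 4/3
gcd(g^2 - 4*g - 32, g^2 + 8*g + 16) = g + 4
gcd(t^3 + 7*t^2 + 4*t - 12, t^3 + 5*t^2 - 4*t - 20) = t + 2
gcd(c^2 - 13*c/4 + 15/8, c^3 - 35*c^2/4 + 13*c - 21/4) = c - 3/4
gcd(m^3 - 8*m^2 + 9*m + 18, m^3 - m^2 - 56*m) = 1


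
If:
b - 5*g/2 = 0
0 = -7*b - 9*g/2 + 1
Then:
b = 5/44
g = 1/22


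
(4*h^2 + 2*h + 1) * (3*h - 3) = 12*h^3 - 6*h^2 - 3*h - 3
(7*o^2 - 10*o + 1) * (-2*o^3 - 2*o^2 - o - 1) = -14*o^5 + 6*o^4 + 11*o^3 + o^2 + 9*o - 1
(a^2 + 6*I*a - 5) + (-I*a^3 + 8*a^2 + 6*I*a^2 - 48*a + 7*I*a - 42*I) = -I*a^3 + 9*a^2 + 6*I*a^2 - 48*a + 13*I*a - 5 - 42*I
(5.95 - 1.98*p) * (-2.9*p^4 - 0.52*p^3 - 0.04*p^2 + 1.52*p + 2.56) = 5.742*p^5 - 16.2254*p^4 - 3.0148*p^3 - 3.2476*p^2 + 3.9752*p + 15.232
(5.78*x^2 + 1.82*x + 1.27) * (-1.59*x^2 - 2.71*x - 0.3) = -9.1902*x^4 - 18.5576*x^3 - 8.6855*x^2 - 3.9877*x - 0.381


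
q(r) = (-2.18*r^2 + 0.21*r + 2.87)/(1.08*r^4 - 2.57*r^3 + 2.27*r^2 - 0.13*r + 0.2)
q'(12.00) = 0.00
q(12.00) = -0.02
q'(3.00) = 0.33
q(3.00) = -0.42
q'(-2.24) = -0.03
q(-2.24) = -0.13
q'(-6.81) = -0.01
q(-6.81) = -0.03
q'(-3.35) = -0.03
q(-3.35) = -0.09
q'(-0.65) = 4.39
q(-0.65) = 0.85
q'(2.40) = 0.59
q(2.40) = -0.69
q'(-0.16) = 38.52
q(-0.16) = 9.58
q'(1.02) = -6.01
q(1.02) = 0.94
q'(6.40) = 0.03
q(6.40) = -0.07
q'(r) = (0.21 - 4.36*r)/(1.08*r^4 - 2.57*r^3 + 2.27*r^2 - 0.13*r + 0.2) + (-2.18*r^2 + 0.21*r + 2.87)*(-4.32*r^3 + 7.71*r^2 - 4.54*r + 0.13)/(1.08*r^4 - 2.57*r^3 + 2.27*r^2 - 0.13*r + 0.2)^2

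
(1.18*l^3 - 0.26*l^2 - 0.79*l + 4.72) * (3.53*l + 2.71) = 4.1654*l^4 + 2.28*l^3 - 3.4933*l^2 + 14.5207*l + 12.7912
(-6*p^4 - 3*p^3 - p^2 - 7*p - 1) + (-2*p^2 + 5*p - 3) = -6*p^4 - 3*p^3 - 3*p^2 - 2*p - 4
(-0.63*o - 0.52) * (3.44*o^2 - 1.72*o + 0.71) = -2.1672*o^3 - 0.7052*o^2 + 0.4471*o - 0.3692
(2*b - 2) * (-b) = -2*b^2 + 2*b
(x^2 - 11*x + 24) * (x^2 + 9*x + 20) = x^4 - 2*x^3 - 55*x^2 - 4*x + 480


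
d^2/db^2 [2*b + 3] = 0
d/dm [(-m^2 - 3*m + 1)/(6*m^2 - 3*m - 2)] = (21*m^2 - 8*m + 9)/(36*m^4 - 36*m^3 - 15*m^2 + 12*m + 4)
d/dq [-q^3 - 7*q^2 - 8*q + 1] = -3*q^2 - 14*q - 8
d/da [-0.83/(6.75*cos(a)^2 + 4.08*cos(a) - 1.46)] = -(11.205*cos(a) + 3.3864)*sin(a)/(6.75*cos(a)^2 + 4.08*cos(a) - 1.46)^2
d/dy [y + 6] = 1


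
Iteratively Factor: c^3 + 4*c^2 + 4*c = (c + 2)*(c^2 + 2*c) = c*(c + 2)*(c + 2)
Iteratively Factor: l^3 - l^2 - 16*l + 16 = (l - 1)*(l^2 - 16) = (l - 1)*(l + 4)*(l - 4)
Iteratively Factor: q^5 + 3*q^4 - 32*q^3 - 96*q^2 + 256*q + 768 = (q - 4)*(q^4 + 7*q^3 - 4*q^2 - 112*q - 192) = (q - 4)*(q + 3)*(q^3 + 4*q^2 - 16*q - 64) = (q - 4)*(q + 3)*(q + 4)*(q^2 - 16) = (q - 4)*(q + 3)*(q + 4)^2*(q - 4)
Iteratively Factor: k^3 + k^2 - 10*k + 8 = (k + 4)*(k^2 - 3*k + 2) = (k - 1)*(k + 4)*(k - 2)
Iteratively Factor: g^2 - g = (g - 1)*(g)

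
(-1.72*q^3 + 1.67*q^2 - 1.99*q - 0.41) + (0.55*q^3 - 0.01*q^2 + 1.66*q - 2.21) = -1.17*q^3 + 1.66*q^2 - 0.33*q - 2.62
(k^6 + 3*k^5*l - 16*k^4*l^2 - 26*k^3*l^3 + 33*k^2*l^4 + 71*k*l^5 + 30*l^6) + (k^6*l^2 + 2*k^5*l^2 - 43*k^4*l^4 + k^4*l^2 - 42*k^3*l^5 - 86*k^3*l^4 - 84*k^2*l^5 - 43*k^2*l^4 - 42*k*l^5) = k^6*l^2 + k^6 + 2*k^5*l^2 + 3*k^5*l - 43*k^4*l^4 - 15*k^4*l^2 - 42*k^3*l^5 - 86*k^3*l^4 - 26*k^3*l^3 - 84*k^2*l^5 - 10*k^2*l^4 + 29*k*l^5 + 30*l^6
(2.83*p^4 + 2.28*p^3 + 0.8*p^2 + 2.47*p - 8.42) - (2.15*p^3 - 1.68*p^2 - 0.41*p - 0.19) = 2.83*p^4 + 0.13*p^3 + 2.48*p^2 + 2.88*p - 8.23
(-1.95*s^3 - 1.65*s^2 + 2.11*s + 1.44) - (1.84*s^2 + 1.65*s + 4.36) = -1.95*s^3 - 3.49*s^2 + 0.46*s - 2.92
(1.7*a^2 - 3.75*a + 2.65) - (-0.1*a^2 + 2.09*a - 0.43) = 1.8*a^2 - 5.84*a + 3.08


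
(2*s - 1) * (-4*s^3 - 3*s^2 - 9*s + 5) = -8*s^4 - 2*s^3 - 15*s^2 + 19*s - 5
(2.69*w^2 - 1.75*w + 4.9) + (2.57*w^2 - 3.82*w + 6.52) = 5.26*w^2 - 5.57*w + 11.42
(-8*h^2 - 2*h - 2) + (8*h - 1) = -8*h^2 + 6*h - 3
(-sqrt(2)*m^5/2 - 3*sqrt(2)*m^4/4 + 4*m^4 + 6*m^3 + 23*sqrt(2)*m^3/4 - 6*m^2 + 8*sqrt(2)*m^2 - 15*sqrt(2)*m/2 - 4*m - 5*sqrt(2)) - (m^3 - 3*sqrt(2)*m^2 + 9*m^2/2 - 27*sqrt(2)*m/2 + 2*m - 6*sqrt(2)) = -sqrt(2)*m^5/2 - 3*sqrt(2)*m^4/4 + 4*m^4 + 5*m^3 + 23*sqrt(2)*m^3/4 - 21*m^2/2 + 11*sqrt(2)*m^2 - 6*m + 6*sqrt(2)*m + sqrt(2)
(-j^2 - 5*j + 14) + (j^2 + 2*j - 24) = -3*j - 10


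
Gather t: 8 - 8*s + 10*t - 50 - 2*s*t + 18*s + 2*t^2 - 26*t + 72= 10*s + 2*t^2 + t*(-2*s - 16) + 30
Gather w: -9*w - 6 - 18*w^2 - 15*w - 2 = -18*w^2 - 24*w - 8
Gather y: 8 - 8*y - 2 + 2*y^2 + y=2*y^2 - 7*y + 6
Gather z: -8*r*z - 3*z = z*(-8*r - 3)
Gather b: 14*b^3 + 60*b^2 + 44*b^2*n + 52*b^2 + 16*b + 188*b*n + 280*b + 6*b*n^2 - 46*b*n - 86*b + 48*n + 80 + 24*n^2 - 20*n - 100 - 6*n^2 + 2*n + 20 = 14*b^3 + b^2*(44*n + 112) + b*(6*n^2 + 142*n + 210) + 18*n^2 + 30*n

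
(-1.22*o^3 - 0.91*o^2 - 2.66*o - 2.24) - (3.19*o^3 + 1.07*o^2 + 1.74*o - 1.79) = -4.41*o^3 - 1.98*o^2 - 4.4*o - 0.45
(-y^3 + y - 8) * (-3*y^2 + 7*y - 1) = 3*y^5 - 7*y^4 - 2*y^3 + 31*y^2 - 57*y + 8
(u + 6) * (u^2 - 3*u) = u^3 + 3*u^2 - 18*u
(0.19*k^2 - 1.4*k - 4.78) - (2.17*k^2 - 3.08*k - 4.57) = -1.98*k^2 + 1.68*k - 0.21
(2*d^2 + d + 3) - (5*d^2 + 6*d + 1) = -3*d^2 - 5*d + 2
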